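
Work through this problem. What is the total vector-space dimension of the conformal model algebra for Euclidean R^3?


The conformal model of R^3 uses Cl(4,1): the 3 Euclidean generators plus two extra orthogonal generators e+ (e+^2 = +1) and e- (e-^2 = -1), from which the null vectors e0, einf are built.
Number of generators m = 3 + 2 = 5.
dim Cl(p,q) = 2^m = 2^5 = 32


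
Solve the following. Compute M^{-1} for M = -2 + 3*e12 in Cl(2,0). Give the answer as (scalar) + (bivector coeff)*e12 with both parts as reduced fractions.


M = -2 + 3*e12, where e12^2 = -1.
Since M commutes with its reverse ~M = a - b*e12, M * ~M = a^2 - b^2*e12^2 = a^2 + b^2.
So M^{-1} = ~M / (a^2 + b^2) = (a - b*e12)/(a^2 + b^2).
a^2 + b^2 = 4 + 9 = 13
Scalar part = -2/13 = -2/13
Bivector coeff = -3/13 = -3/13
M^{-1} = -2/13 - 3/13*e12


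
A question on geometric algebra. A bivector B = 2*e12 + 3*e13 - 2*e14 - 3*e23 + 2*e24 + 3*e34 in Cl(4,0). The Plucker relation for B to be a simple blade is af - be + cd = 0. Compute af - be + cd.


Plucker relation: af - be + cd
a*f = 2*3 = 6
b*e = 3*2 = 6
c*d = (-2)*(-3) = 6
af - be + cd = 6 - 6 + 6
= 6


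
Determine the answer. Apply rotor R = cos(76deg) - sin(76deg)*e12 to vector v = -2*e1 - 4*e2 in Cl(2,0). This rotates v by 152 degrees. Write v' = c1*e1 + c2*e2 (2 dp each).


Rotor R = cos(76deg) - sin(76deg)*e12
Rotation angle theta = 2 * 76 = 152 degrees
v' = R*v*~R rotates v by theta.
cos(152deg) = -0.8829, sin(152deg) = 0.4695
v'_1 = -2*cos(152deg) - (-4)*sin(152deg)
= -2*(-0.8829) - (-4)*0.4695
= 3.64
v'_2 = -2*sin(152deg) + (-4)*cos(152deg)
= -2*0.4695 + (-4)*(-0.8829)
= 2.59
v' = 3.64*e1 + 2.59*e2


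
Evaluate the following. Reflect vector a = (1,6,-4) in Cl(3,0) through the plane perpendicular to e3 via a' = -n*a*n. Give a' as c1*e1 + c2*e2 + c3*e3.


Reflection formula: a' = -n*a*n, with n = e3 (unit vector, n^2 = 1).
For reflection through hyperplane perp to e3:
The component along e3 flips sign, others stay.
a = (1, 6, -4)
a' = (1, 6, 4)
a' = 1*e1 + 6*e2 + 4*e3


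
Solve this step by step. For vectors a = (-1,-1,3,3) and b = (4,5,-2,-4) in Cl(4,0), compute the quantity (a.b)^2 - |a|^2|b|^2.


a . b = (-1)*4 + (-1)*5 + 3*(-2) + 3*(-4)
= -4 + (-5) + (-6) + (-12) = -27
|a|^2 = (-1)^2 + (-1)^2 + 3^2 + 3^2 = 20
|b|^2 = 4^2 + 5^2 + (-2)^2 + (-4)^2 = 61
(a.b)^2 = (-27)^2 = 729
|a|^2 * |b|^2 = 20 * 61 = 1220
Result = 729 - 1220 = -491


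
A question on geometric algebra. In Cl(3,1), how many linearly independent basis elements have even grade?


Even subalgebra dimension = 2^(n-1)
n = 3 + 1 = 4
2^(4 - 1) = 2^3 = 8
Verification: sum of C(4,k) for even k = 1 + 6 + 1 = 8
Result = 8


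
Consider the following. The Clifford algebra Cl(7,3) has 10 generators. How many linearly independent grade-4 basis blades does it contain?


Number of grade-k basis blades in Cl(p,q) with n = p + q is C(n, k).
n = 7 + 3 = 10
C(10, 4) = 10! / (4! * 6!)
= 3628800 / (24 * 720)
= 210


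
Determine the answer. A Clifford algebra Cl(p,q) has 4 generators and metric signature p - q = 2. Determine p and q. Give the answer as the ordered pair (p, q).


We need p + q = 4 and p - q = 2.
Adding: 2p = 4 + 2 = 6, so p = 3.
Then q = 4 - 3 = 1.
(p, q) = (3, 1)


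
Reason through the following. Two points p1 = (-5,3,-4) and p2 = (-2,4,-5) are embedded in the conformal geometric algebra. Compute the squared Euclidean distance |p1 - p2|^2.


p1 - p2 = (-3, -1, 1)
|p1 - p2|^2 = (-3)^2 + (-1)^2 + 1^2
= 9 + 1 + 1
= 11


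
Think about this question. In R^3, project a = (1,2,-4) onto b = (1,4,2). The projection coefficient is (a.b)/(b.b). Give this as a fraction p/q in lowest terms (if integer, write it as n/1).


Projection coefficient = (a . b) / (b . b)
a . b = 1*1 + 2*4 + (-4)*2
= 1 + 8 + (-8) = 1
b . b = 1^2 + 4^2 + 2^2
= 1 + 16 + 4 = 21
Coefficient = 1/21
In lowest terms: 1/21


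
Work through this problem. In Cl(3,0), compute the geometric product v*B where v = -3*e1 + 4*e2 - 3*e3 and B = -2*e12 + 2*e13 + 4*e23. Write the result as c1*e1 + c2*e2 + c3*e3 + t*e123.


vB has grade-1 (vector) and grade-3 (trivector) parts: vB = (v _| B) + (v ^ B).
Vector part <vB>_1:
  e1: -v2*b12 - v3*b13 = -(4)*(-2) - (-3)*(2) = 14
  e2: v1*b12 - v3*b23 = (-3)*(-2) - (-3)*(4) = 18
  e3: v1*b13 + v2*b23 = (-3)*(2) + (4)*(4) = 10
Trivector part <vB>_3:
  e123: v1*b23 - v2*b13 + v3*b12 = (-3)*(4) - (4)*(2) + (-3)*(-2) = -14
vB = 14*e1 + 18*e2 + 10*e3 - 14*e123


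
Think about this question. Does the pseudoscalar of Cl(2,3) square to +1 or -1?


The pseudoscalar I = e1...e_n (product of all n generators) of Cl(p,q) satisfies I^2 = (-1)^(q + n(n-1)/2).
p = 2, q = 3, n = p + q = 5
n(n-1)/2 = 5 * 4 / 2 = 10
Exponent = q + n(n-1)/2 = 3 + 10 = 13
I^2 = (-1)^13 = -1


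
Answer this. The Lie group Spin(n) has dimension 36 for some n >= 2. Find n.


dim Spin(n) = dim so(n) = n(n-1)/2.
Solve n(n-1)/2 = 36, i.e. n^2 - n - 72 = 0.
Discriminant = 1 + 8*36 = 289
n = (1 + sqrt(289))/2 = (1 + 17)/2 = 9


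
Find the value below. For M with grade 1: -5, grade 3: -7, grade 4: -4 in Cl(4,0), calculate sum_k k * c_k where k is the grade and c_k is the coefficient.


Grade-weighted sum = sum of grade_k * coefficient_k
1*(-5) = -5
3*(-7) = -21
4*(-4) = -16
Total = -5 + (-21) + (-16) = -42


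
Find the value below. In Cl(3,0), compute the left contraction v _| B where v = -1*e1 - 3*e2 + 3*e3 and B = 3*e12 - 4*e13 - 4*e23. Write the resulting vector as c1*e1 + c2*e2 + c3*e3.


Left contraction v _| B = <vB>_1 (grade-1 part of the geometric product vB).
Using e1_|e12 = e2, e2_|e12 = -e1, e1_|e13 = e3, e3_|e13 = -e1, e2_|e23 = e3, e3_|e23 = -e2:
e1 coeff: -v2*b12 - v3*b13 = -(-3)*(3) - (3)*(-4) = 21
e2 coeff: v1*b12 - v3*b23 = (-1)*(3) - (3)*(-4) = 9
e3 coeff: v1*b13 + v2*b23 = (-1)*(-4) + (-3)*(-4) = 16
v _| B = 21*e1 + 9*e2 + 16*e3


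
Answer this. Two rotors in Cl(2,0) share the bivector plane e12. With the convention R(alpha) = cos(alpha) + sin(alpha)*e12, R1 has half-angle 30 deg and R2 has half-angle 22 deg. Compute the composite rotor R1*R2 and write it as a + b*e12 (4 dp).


Same-plane rotors commute and their half-angles add:
R1*R2 = cos(a1 + a2) + sin(a1 + a2)*e12.
a1 + a2 = 30 + 22 = 52 deg
cos(52 deg) = 0.6157
sin(52 deg) = 0.7880
R1*R2 = 0.6157 + 0.7880*e12


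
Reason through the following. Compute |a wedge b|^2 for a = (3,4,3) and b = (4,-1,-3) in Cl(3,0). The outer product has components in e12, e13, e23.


a wedge b = (a1*b2 - a2*b1)*e12 + (a1*b3 - a3*b1)*e13 + (a2*b3 - a3*b2)*e23
e12 coeff: 3*(-1) - 4*4 = -3 - 16 = -19
e13 coeff: 3*(-3) - 3*4 = -9 - 12 = -21
e23 coeff: 4*(-3) - 3*(-1) = -12 - (-3) = -9
|a wedge b|^2 = (-19)^2 + (-21)^2 + (-9)^2
= 361 + 441 + 81
= 883


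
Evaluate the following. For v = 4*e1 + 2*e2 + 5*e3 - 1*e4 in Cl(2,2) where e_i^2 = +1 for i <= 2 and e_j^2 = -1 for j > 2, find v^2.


v^2 = sum of c_i^2 * e_i^2
Positive signature terms (e_i^2 = +1): 4^2 + 2^2 = 20
Negative signature terms (e_j^2 = -1): 5^2 + (-1)^2 = 26
v^2 = 20 - 26 = -6


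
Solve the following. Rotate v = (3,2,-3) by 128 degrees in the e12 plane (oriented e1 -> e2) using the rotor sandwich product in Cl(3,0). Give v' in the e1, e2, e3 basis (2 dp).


Rotor R = cos(64deg) - sin(64deg)*e12
Rotation angle theta = 2 * 64 = 128 degrees in the e12 plane (e1 -> e2).
The component perpendicular to the plane (e3) is invariant: v'_3 = v3 = -3.00
cos(128deg) = -0.6157, sin(128deg) = 0.7880
v'_1 = v1*cos(theta) - v2*sin(theta) = 3*(-0.6157) - 2*0.7880 = -3.42
v'_2 = v1*sin(theta) + v2*cos(theta) = 3*0.7880 + 2*(-0.6157) = 1.13
v' = -3.42*e1 + 1.13*e2 - 3.00*e3


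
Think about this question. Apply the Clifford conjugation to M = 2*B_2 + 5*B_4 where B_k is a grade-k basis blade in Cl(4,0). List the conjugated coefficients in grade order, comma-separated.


Clifford conjugate sign for grade k: (-1)^(k(k+1)/2)
Grade 2: (-1)^(2*3/2) = (-1)^3 = -1, coeff 2 -> -2
Grade 4: (-1)^(4*5/2) = (-1)^10 = 1, coeff 5 -> 5
Conjugated coefficients: -2, 5


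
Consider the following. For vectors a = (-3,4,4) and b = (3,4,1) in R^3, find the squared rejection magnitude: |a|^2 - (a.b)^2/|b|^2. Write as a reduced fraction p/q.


|a|^2 = (-3)^2 + 4^2 + 4^2 = 41
|b|^2 = 3^2 + 4^2 + 1^2 = 26
a . b = (-3)*3 + 4*4 + 4*1 = 11
(a.b)^2 = 11^2 = 121
|rej|^2 = 41 - 121/26
= (1066 - 121)/26
= 945/26
In lowest terms: 945/26


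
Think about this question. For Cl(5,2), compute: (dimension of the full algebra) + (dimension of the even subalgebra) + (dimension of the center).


n = 5 + 2 = 7
Total dim = 2^7 = 128
Even subalgebra dim = 2^6 = 64
n is odd, so center dim = 2
Sum = 128 + 64 + 2 = 194


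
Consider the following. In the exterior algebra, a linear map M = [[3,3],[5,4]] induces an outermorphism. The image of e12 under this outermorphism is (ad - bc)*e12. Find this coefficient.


The outermorphism of a linear map f sends e1^e2 to f(e1)^f(e2).
f(e1) = 3*e1 + 5*e2
f(e2) = 3*e1 + 4*e2
f(e1) ^ f(e2) = (3*e1 + 5*e2) ^ (3*e1 + 4*e2)
= 3*4*e12 + 5*3*e21
= (12 - 15)*e12
= -3*e12
Coefficient = -3


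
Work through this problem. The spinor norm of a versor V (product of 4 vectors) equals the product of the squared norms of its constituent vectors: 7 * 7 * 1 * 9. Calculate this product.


Spinor norm N(V) = |v1|^2 * |v2|^2 * ... * |v4|^2
= 7 * 7 * 1 * 9
Running product: 7, 49, 49, 441
N(V) = 441


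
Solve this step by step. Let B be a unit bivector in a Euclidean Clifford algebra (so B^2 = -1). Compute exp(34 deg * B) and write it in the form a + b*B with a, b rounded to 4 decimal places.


For a unit bivector B with B^2 = -1, the exponential series gives
e^(theta*B) = cos(theta) + sin(theta)*B (the GA analogue of Euler's formula).
theta = 34 degrees = 0.593412 rad
cos(34 deg) = 0.8290
sin(34 deg) = 0.5592
exp(theta*B) = 0.8290 + 0.5592*B


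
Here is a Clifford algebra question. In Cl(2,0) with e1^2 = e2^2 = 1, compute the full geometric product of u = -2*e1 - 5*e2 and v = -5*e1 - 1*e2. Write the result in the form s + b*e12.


Expand: (-2*e1 - 5*e2)(-5*e1 - 1*e2)
= (-2)*(-5)*e1e1 + (-2)*(-1)*e1e2 + (-5)*(-5)*e2e1 + (-5)*(-1)*e2e2
Using e1^2 = e2^2 = 1, e2e1 = -e1e2:
Scalar part s = (-2)*(-5) + (-5)*(-1) = 10 + 5 = 15
Bivector part b = (-2)*(-1) - (-5)*(-5) = 2 - 25 = -23
uv = 15 - 23*e12


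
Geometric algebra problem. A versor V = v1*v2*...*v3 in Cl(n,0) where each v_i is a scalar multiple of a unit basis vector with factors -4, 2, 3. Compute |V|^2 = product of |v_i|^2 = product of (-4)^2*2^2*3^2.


Each vector v_i has |v_i|^2 = s_i^2
Squared scales: (-4)^2 = 16, 2^2 = 4, 3^2 = 9
|V|^2 = 16 * 4 * 9
= 576


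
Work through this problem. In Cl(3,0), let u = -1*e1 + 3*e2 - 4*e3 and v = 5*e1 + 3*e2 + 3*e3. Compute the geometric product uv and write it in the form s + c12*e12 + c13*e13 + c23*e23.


In Cl(3,0): e_i^2 = 1, e_ie_j = -e_je_i for i != j.
Scalar part = u . v = (-1)*5 + 3*3 + (-4)*3
= -5 + 9 + (-12) = -8
e12 coeff = (-1)*3 - 3*5 = -3 - 15 = -18
e13 coeff = (-1)*3 - (-4)*5 = -3 - (-20) = 17
e23 coeff = 3*3 - (-4)*3 = 9 - (-12) = 21
uv = -8 - 18*e12 + 17*e13 + 21*e23


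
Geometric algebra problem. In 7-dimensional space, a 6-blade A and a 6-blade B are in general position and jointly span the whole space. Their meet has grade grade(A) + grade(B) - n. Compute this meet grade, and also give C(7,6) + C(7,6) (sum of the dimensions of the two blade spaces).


Meet grade = grade(A) + grade(B) - n
= 6 + 6 - 7 = 5
C(7,6) = 7
C(7,6) = 7
dim_A + dim_B = 7 + 7 = 14


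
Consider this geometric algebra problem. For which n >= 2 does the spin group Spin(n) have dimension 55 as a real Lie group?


dim Spin(n) = dim so(n) = n(n-1)/2.
Solve n(n-1)/2 = 55, i.e. n^2 - n - 110 = 0.
Discriminant = 1 + 8*55 = 441
n = (1 + sqrt(441))/2 = (1 + 21)/2 = 11


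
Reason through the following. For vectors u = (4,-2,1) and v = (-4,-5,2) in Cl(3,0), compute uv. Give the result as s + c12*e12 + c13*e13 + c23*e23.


In Cl(3,0): e_i^2 = 1, e_ie_j = -e_je_i for i != j.
Scalar part = u . v = 4*(-4) + (-2)*(-5) + 1*2
= -16 + 10 + 2 = -4
e12 coeff = 4*(-5) - (-2)*(-4) = -20 - 8 = -28
e13 coeff = 4*2 - 1*(-4) = 8 - (-4) = 12
e23 coeff = (-2)*2 - 1*(-5) = -4 - (-5) = 1
uv = -4 - 28*e12 + 12*e13 + 1*e23


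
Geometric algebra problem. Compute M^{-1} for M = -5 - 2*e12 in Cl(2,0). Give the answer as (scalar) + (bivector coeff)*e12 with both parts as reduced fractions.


M = -5 - 2*e12, where e12^2 = -1.
Since M commutes with its reverse ~M = a - b*e12, M * ~M = a^2 - b^2*e12^2 = a^2 + b^2.
So M^{-1} = ~M / (a^2 + b^2) = (a - b*e12)/(a^2 + b^2).
a^2 + b^2 = 25 + 4 = 29
Scalar part = -5/29 = -5/29
Bivector coeff = 2/29 = 2/29
M^{-1} = -5/29 + 2/29*e12


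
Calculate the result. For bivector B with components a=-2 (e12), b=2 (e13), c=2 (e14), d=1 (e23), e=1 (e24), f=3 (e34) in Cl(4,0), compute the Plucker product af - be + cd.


Plucker relation: af - be + cd
a*f = (-2)*3 = -6
b*e = 2*1 = 2
c*d = 2*1 = 2
af - be + cd = -6 - 2 + 2
= -6


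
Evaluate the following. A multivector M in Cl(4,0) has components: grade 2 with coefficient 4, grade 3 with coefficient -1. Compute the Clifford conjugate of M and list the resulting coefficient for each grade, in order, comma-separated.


Clifford conjugate sign for grade k: (-1)^(k(k+1)/2)
Grade 2: (-1)^(2*3/2) = (-1)^3 = -1, coeff 4 -> -4
Grade 3: (-1)^(3*4/2) = (-1)^6 = 1, coeff -1 -> -1
Conjugated coefficients: -4, -1


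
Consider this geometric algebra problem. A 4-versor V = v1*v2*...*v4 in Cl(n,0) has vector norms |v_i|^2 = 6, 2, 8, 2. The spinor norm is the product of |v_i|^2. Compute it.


Spinor norm N(V) = |v1|^2 * |v2|^2 * ... * |v4|^2
= 6 * 2 * 8 * 2
Running product: 6, 12, 96, 192
N(V) = 192


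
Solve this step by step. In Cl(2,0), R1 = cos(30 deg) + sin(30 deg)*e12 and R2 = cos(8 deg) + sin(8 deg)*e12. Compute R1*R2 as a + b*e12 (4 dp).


Same-plane rotors commute and their half-angles add:
R1*R2 = cos(a1 + a2) + sin(a1 + a2)*e12.
a1 + a2 = 30 + 8 = 38 deg
cos(38 deg) = 0.7880
sin(38 deg) = 0.6157
R1*R2 = 0.7880 + 0.6157*e12


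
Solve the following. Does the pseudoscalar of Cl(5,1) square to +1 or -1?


The pseudoscalar I = e1...e_n (product of all n generators) of Cl(p,q) satisfies I^2 = (-1)^(q + n(n-1)/2).
p = 5, q = 1, n = p + q = 6
n(n-1)/2 = 6 * 5 / 2 = 15
Exponent = q + n(n-1)/2 = 1 + 15 = 16
I^2 = (-1)^16 = +1


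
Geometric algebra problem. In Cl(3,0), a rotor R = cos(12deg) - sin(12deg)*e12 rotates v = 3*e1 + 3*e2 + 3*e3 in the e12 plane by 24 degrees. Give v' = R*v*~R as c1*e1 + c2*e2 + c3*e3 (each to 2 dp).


Rotor R = cos(12deg) - sin(12deg)*e12
Rotation angle theta = 2 * 12 = 24 degrees in the e12 plane (e1 -> e2).
The component perpendicular to the plane (e3) is invariant: v'_3 = v3 = 3.00
cos(24deg) = 0.9135, sin(24deg) = 0.4067
v'_1 = v1*cos(theta) - v2*sin(theta) = 3*0.9135 - 3*0.4067 = 1.52
v'_2 = v1*sin(theta) + v2*cos(theta) = 3*0.4067 + 3*0.9135 = 3.96
v' = 1.52*e1 + 3.96*e2 + 3.00*e3


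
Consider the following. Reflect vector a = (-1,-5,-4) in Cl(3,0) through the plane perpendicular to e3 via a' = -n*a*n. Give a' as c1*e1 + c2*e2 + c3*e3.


Reflection formula: a' = -n*a*n, with n = e3 (unit vector, n^2 = 1).
For reflection through hyperplane perp to e3:
The component along e3 flips sign, others stay.
a = (-1, -5, -4)
a' = (-1, -5, 4)
a' = -1*e1 - 5*e2 + 4*e3


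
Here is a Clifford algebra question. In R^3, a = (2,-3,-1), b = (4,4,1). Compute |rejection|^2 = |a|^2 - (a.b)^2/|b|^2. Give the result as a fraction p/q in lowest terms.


|a|^2 = 2^2 + (-3)^2 + (-1)^2 = 14
|b|^2 = 4^2 + 4^2 + 1^2 = 33
a . b = 2*4 + (-3)*4 + (-1)*1 = -5
(a.b)^2 = (-5)^2 = 25
|rej|^2 = 14 - 25/33
= (462 - 25)/33
= 437/33
In lowest terms: 437/33


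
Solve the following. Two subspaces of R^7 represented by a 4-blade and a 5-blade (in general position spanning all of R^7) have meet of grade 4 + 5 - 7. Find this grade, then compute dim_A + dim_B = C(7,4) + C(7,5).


Meet grade = grade(A) + grade(B) - n
= 4 + 5 - 7 = 2
C(7,4) = 35
C(7,5) = 21
dim_A + dim_B = 35 + 21 = 56


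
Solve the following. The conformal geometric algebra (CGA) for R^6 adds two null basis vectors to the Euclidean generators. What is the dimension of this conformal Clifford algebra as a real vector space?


The conformal model of R^6 uses Cl(7,1): the 6 Euclidean generators plus two extra orthogonal generators e+ (e+^2 = +1) and e- (e-^2 = -1), from which the null vectors e0, einf are built.
Number of generators m = 6 + 2 = 8.
dim Cl(p,q) = 2^m = 2^8 = 256


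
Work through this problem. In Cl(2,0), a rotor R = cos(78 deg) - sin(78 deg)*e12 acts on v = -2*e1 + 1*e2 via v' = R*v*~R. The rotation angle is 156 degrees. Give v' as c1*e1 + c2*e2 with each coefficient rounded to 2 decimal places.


Rotor R = cos(78deg) - sin(78deg)*e12
Rotation angle theta = 2 * 78 = 156 degrees
v' = R*v*~R rotates v by theta.
cos(156deg) = -0.9135, sin(156deg) = 0.4067
v'_1 = -2*cos(156deg) - 1*sin(156deg)
= -2*(-0.9135) - 1*0.4067
= 1.42
v'_2 = -2*sin(156deg) + 1*cos(156deg)
= -2*0.4067 + 1*(-0.9135)
= -1.73
v' = 1.42*e1 - 1.73*e2


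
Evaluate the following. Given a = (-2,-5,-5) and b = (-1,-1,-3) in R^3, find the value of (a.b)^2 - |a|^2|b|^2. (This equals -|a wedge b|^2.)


a . b = (-2)*(-1) + (-5)*(-1) + (-5)*(-3)
= 2 + 5 + 15 = 22
|a|^2 = (-2)^2 + (-5)^2 + (-5)^2 = 54
|b|^2 = (-1)^2 + (-1)^2 + (-3)^2 = 11
(a.b)^2 = 22^2 = 484
|a|^2 * |b|^2 = 54 * 11 = 594
Result = 484 - 594 = -110


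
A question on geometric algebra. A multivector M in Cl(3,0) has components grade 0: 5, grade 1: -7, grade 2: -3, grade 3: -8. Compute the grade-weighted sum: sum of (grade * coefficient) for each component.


Grade-weighted sum = sum of grade_k * coefficient_k
0*5 = 0
1*(-7) = -7
2*(-3) = -6
3*(-8) = -24
Total = 0 + (-7) + (-6) + (-24) = -37


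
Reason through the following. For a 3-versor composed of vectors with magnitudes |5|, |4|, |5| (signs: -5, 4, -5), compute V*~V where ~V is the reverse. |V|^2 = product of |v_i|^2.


Each vector v_i has |v_i|^2 = s_i^2
Squared scales: (-5)^2 = 25, 4^2 = 16, (-5)^2 = 25
|V|^2 = 25 * 16 * 25
= 10000


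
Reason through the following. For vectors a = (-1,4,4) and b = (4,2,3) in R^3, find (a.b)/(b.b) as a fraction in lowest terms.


Projection coefficient = (a . b) / (b . b)
a . b = (-1)*4 + 4*2 + 4*3
= -4 + 8 + 12 = 16
b . b = 4^2 + 2^2 + 3^2
= 16 + 4 + 9 = 29
Coefficient = 16/29
In lowest terms: 16/29


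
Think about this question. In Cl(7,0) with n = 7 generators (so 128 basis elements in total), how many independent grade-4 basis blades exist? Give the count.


Number of grade-k basis blades in Cl(p,q) with n = p + q is C(n, k).
n = 7 + 0 = 7
C(7, 4) = 7! / (4! * 3!)
= 5040 / (24 * 6)
= 35


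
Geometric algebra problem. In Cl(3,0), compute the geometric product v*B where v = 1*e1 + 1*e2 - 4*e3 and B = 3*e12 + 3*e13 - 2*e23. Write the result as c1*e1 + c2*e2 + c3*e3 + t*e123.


vB has grade-1 (vector) and grade-3 (trivector) parts: vB = (v _| B) + (v ^ B).
Vector part <vB>_1:
  e1: -v2*b12 - v3*b13 = -(1)*(3) - (-4)*(3) = 9
  e2: v1*b12 - v3*b23 = (1)*(3) - (-4)*(-2) = -5
  e3: v1*b13 + v2*b23 = (1)*(3) + (1)*(-2) = 1
Trivector part <vB>_3:
  e123: v1*b23 - v2*b13 + v3*b12 = (1)*(-2) - (1)*(3) + (-4)*(3) = -17
vB = 9*e1 - 5*e2 + 1*e3 - 17*e123


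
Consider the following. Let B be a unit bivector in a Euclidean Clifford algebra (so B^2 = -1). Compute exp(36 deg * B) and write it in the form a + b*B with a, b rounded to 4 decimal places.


For a unit bivector B with B^2 = -1, the exponential series gives
e^(theta*B) = cos(theta) + sin(theta)*B (the GA analogue of Euler's formula).
theta = 36 degrees = 0.628319 rad
cos(36 deg) = 0.8090
sin(36 deg) = 0.5878
exp(theta*B) = 0.8090 + 0.5878*B


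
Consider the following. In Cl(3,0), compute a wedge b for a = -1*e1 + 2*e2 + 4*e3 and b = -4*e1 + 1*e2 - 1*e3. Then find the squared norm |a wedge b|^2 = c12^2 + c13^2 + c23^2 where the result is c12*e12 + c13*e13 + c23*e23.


a wedge b = (a1*b2 - a2*b1)*e12 + (a1*b3 - a3*b1)*e13 + (a2*b3 - a3*b2)*e23
e12 coeff: (-1)*1 - 2*(-4) = -1 - (-8) = 7
e13 coeff: (-1)*(-1) - 4*(-4) = 1 - (-16) = 17
e23 coeff: 2*(-1) - 4*1 = -2 - 4 = -6
|a wedge b|^2 = 7^2 + 17^2 + (-6)^2
= 49 + 289 + 36
= 374


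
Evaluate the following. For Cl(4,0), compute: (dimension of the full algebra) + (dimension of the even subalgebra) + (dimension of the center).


n = 4 + 0 = 4
Total dim = 2^4 = 16
Even subalgebra dim = 2^3 = 8
n is even, so center dim = 1
Sum = 16 + 8 + 1 = 25


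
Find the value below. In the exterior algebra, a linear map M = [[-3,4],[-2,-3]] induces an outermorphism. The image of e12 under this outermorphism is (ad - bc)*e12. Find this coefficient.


The outermorphism of a linear map f sends e1^e2 to f(e1)^f(e2).
f(e1) = -3*e1 - 2*e2
f(e2) = 4*e1 - 3*e2
f(e1) ^ f(e2) = (-3*e1 - 2*e2) ^ (4*e1 - 3*e2)
= (-3)*(-3)*e12 + (-2)*4*e21
= (9 - (-8))*e12
= 17*e12
Coefficient = 17


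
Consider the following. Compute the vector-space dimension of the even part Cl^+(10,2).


Even subalgebra dimension = 2^(n-1)
n = 10 + 2 = 12
2^(12 - 1) = 2^11 = 2048
Verification: sum of C(12,k) for even k = 1 + 66 + 495 + 924 + 495 + 66 + 1 = 2048
Result = 2048


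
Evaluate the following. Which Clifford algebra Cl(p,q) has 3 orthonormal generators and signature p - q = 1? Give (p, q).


We need p + q = 3 and p - q = 1.
Adding: 2p = 3 + 1 = 4, so p = 2.
Then q = 3 - 2 = 1.
(p, q) = (2, 1)


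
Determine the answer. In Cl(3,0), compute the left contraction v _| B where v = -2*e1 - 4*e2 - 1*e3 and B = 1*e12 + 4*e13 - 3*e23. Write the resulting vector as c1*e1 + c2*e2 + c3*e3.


Left contraction v _| B = <vB>_1 (grade-1 part of the geometric product vB).
Using e1_|e12 = e2, e2_|e12 = -e1, e1_|e13 = e3, e3_|e13 = -e1, e2_|e23 = e3, e3_|e23 = -e2:
e1 coeff: -v2*b12 - v3*b13 = -(-4)*(1) - (-1)*(4) = 8
e2 coeff: v1*b12 - v3*b23 = (-2)*(1) - (-1)*(-3) = -5
e3 coeff: v1*b13 + v2*b23 = (-2)*(4) + (-4)*(-3) = 4
v _| B = 8*e1 - 5*e2 + 4*e3


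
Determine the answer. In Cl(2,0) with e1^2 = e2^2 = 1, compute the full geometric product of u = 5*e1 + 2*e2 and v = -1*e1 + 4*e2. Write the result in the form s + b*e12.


Expand: (5*e1 + 2*e2)(-1*e1 + 4*e2)
= 5*(-1)*e1e1 + 5*4*e1e2 + 2*(-1)*e2e1 + 2*4*e2e2
Using e1^2 = e2^2 = 1, e2e1 = -e1e2:
Scalar part s = 5*(-1) + 2*4 = -5 + 8 = 3
Bivector part b = 5*4 - 2*(-1) = 20 - (-2) = 22
uv = 3 + 22*e12


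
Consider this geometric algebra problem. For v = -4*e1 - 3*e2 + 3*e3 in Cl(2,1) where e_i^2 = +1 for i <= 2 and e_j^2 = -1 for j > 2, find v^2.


v^2 = sum of c_i^2 * e_i^2
Positive signature terms (e_i^2 = +1): (-4)^2 + (-3)^2 = 25
Negative signature terms (e_j^2 = -1): 3^2 = 9
v^2 = 25 - 9 = 16


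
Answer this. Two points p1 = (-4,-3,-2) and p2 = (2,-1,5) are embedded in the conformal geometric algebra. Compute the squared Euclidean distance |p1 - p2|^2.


p1 - p2 = (-6, -2, -7)
|p1 - p2|^2 = (-6)^2 + (-2)^2 + (-7)^2
= 36 + 4 + 49
= 89


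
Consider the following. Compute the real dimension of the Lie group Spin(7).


Spin(n) double-covers SO(n); both have Lie algebra so(n) of dimension n(n-1)/2.
n = 7
n(n-1) = 7 * 6 = 42
dim Spin(7) = 42/2 = 21


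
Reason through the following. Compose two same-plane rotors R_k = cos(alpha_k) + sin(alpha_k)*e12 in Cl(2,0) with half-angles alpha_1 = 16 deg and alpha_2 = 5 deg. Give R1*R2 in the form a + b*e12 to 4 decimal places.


Same-plane rotors commute and their half-angles add:
R1*R2 = cos(a1 + a2) + sin(a1 + a2)*e12.
a1 + a2 = 16 + 5 = 21 deg
cos(21 deg) = 0.9336
sin(21 deg) = 0.3584
R1*R2 = 0.9336 + 0.3584*e12


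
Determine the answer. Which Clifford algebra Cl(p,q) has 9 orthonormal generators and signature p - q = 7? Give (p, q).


We need p + q = 9 and p - q = 7.
Adding: 2p = 9 + 7 = 16, so p = 8.
Then q = 9 - 8 = 1.
(p, q) = (8, 1)


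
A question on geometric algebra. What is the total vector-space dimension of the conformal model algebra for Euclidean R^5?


The conformal model of R^5 uses Cl(6,1): the 5 Euclidean generators plus two extra orthogonal generators e+ (e+^2 = +1) and e- (e-^2 = -1), from which the null vectors e0, einf are built.
Number of generators m = 5 + 2 = 7.
dim Cl(p,q) = 2^m = 2^7 = 128


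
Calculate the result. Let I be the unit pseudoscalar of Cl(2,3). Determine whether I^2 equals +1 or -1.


The pseudoscalar I = e1...e_n (product of all n generators) of Cl(p,q) satisfies I^2 = (-1)^(q + n(n-1)/2).
p = 2, q = 3, n = p + q = 5
n(n-1)/2 = 5 * 4 / 2 = 10
Exponent = q + n(n-1)/2 = 3 + 10 = 13
I^2 = (-1)^13 = -1


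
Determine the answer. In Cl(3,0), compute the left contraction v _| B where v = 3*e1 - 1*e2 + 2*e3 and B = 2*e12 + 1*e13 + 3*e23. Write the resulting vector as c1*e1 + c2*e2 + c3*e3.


Left contraction v _| B = <vB>_1 (grade-1 part of the geometric product vB).
Using e1_|e12 = e2, e2_|e12 = -e1, e1_|e13 = e3, e3_|e13 = -e1, e2_|e23 = e3, e3_|e23 = -e2:
e1 coeff: -v2*b12 - v3*b13 = -(-1)*(2) - (2)*(1) = 0
e2 coeff: v1*b12 - v3*b23 = (3)*(2) - (2)*(3) = 0
e3 coeff: v1*b13 + v2*b23 = (3)*(1) + (-1)*(3) = 0
v _| B = 0*e1 + 0*e2 + 0*e3


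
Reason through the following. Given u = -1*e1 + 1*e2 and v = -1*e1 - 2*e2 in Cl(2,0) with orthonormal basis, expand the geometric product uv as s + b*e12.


Expand: (-1*e1 + 1*e2)(-1*e1 - 2*e2)
= (-1)*(-1)*e1e1 + (-1)*(-2)*e1e2 + 1*(-1)*e2e1 + 1*(-2)*e2e2
Using e1^2 = e2^2 = 1, e2e1 = -e1e2:
Scalar part s = (-1)*(-1) + 1*(-2) = 1 + (-2) = -1
Bivector part b = (-1)*(-2) - 1*(-1) = 2 - (-1) = 3
uv = -1 + 3*e12


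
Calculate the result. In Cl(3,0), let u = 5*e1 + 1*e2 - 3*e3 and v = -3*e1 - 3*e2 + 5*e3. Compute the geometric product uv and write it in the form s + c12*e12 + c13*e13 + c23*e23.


In Cl(3,0): e_i^2 = 1, e_ie_j = -e_je_i for i != j.
Scalar part = u . v = 5*(-3) + 1*(-3) + (-3)*5
= -15 + (-3) + (-15) = -33
e12 coeff = 5*(-3) - 1*(-3) = -15 - (-3) = -12
e13 coeff = 5*5 - (-3)*(-3) = 25 - 9 = 16
e23 coeff = 1*5 - (-3)*(-3) = 5 - 9 = -4
uv = -33 - 12*e12 + 16*e13 - 4*e23


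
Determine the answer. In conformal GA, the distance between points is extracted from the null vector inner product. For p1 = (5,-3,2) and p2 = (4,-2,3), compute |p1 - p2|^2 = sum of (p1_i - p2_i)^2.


p1 - p2 = (1, -1, -1)
|p1 - p2|^2 = 1^2 + (-1)^2 + (-1)^2
= 1 + 1 + 1
= 3


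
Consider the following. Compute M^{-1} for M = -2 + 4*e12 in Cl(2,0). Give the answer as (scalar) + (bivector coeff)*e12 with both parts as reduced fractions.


M = -2 + 4*e12, where e12^2 = -1.
Since M commutes with its reverse ~M = a - b*e12, M * ~M = a^2 - b^2*e12^2 = a^2 + b^2.
So M^{-1} = ~M / (a^2 + b^2) = (a - b*e12)/(a^2 + b^2).
a^2 + b^2 = 4 + 16 = 20
Scalar part = -2/20 = -1/10
Bivector coeff = -4/20 = -1/5
M^{-1} = -1/10 - 1/5*e12


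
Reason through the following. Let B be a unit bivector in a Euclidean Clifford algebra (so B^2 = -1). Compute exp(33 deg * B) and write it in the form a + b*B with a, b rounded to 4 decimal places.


For a unit bivector B with B^2 = -1, the exponential series gives
e^(theta*B) = cos(theta) + sin(theta)*B (the GA analogue of Euler's formula).
theta = 33 degrees = 0.575959 rad
cos(33 deg) = 0.8387
sin(33 deg) = 0.5446
exp(theta*B) = 0.8387 + 0.5446*B


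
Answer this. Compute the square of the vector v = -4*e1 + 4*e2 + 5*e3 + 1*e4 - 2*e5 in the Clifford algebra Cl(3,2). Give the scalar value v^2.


v^2 = sum of c_i^2 * e_i^2
Positive signature terms (e_i^2 = +1): (-4)^2 + 4^2 + 5^2 = 57
Negative signature terms (e_j^2 = -1): 1^2 + (-2)^2 = 5
v^2 = 57 - 5 = 52


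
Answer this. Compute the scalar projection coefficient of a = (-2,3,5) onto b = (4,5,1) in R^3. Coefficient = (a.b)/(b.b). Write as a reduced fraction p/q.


Projection coefficient = (a . b) / (b . b)
a . b = (-2)*4 + 3*5 + 5*1
= -8 + 15 + 5 = 12
b . b = 4^2 + 5^2 + 1^2
= 16 + 25 + 1 = 42
Coefficient = 12/42
In lowest terms: 2/7


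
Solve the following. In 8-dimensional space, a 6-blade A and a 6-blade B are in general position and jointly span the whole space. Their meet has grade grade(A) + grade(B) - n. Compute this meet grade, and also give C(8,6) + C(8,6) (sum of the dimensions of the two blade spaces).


Meet grade = grade(A) + grade(B) - n
= 6 + 6 - 8 = 4
C(8,6) = 28
C(8,6) = 28
dim_A + dim_B = 28 + 28 = 56


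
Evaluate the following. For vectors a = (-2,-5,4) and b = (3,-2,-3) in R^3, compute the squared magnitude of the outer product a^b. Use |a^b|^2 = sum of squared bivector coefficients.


a wedge b = (a1*b2 - a2*b1)*e12 + (a1*b3 - a3*b1)*e13 + (a2*b3 - a3*b2)*e23
e12 coeff: (-2)*(-2) - (-5)*3 = 4 - (-15) = 19
e13 coeff: (-2)*(-3) - 4*3 = 6 - 12 = -6
e23 coeff: (-5)*(-3) - 4*(-2) = 15 - (-8) = 23
|a wedge b|^2 = 19^2 + (-6)^2 + 23^2
= 361 + 36 + 529
= 926


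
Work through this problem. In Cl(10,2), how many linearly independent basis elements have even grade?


Even subalgebra dimension = 2^(n-1)
n = 10 + 2 = 12
2^(12 - 1) = 2^11 = 2048
Verification: sum of C(12,k) for even k = 1 + 66 + 495 + 924 + 495 + 66 + 1 = 2048
Result = 2048


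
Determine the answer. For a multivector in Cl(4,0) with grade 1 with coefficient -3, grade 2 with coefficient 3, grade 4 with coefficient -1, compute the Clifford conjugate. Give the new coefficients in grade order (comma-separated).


Clifford conjugate sign for grade k: (-1)^(k(k+1)/2)
Grade 1: (-1)^(1*2/2) = (-1)^1 = -1, coeff -3 -> 3
Grade 2: (-1)^(2*3/2) = (-1)^3 = -1, coeff 3 -> -3
Grade 4: (-1)^(4*5/2) = (-1)^10 = 1, coeff -1 -> -1
Conjugated coefficients: 3, -3, -1


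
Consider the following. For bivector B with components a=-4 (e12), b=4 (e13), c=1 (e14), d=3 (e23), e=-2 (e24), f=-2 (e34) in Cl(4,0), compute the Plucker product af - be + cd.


Plucker relation: af - be + cd
a*f = (-4)*(-2) = 8
b*e = 4*(-2) = -8
c*d = 1*3 = 3
af - be + cd = 8 - (-8) + 3
= 19


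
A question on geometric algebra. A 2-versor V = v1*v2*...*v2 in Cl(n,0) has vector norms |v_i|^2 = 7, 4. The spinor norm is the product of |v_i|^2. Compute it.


Spinor norm N(V) = |v1|^2 * |v2|^2 * ... * |v2|^2
= 7 * 4
Running product: 7, 28
N(V) = 28


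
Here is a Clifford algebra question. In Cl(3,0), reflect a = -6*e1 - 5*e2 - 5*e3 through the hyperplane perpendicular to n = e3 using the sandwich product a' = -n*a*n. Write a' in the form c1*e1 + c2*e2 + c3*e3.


Reflection formula: a' = -n*a*n, with n = e3 (unit vector, n^2 = 1).
For reflection through hyperplane perp to e3:
The component along e3 flips sign, others stay.
a = (-6, -5, -5)
a' = (-6, -5, 5)
a' = -6*e1 - 5*e2 + 5*e3


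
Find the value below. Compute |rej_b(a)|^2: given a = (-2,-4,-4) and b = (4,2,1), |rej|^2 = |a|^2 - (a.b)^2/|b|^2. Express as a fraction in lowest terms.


|a|^2 = (-2)^2 + (-4)^2 + (-4)^2 = 36
|b|^2 = 4^2 + 2^2 + 1^2 = 21
a . b = (-2)*4 + (-4)*2 + (-4)*1 = -20
(a.b)^2 = (-20)^2 = 400
|rej|^2 = 36 - 400/21
= (756 - 400)/21
= 356/21
In lowest terms: 356/21


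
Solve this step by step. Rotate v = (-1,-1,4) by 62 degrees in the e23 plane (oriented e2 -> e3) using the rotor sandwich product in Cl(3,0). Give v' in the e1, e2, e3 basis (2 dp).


Rotor R = cos(31deg) - sin(31deg)*e23
Rotation angle theta = 2 * 31 = 62 degrees in the e23 plane (e2 -> e3).
The component perpendicular to the plane (e1) is invariant: v'_1 = v1 = -1.00
cos(62deg) = 0.4695, sin(62deg) = 0.8829
v'_2 = v2*cos(theta) - v3*sin(theta) = -1*0.4695 - 4*0.8829 = -4.00
v'_3 = v2*sin(theta) + v3*cos(theta) = -1*0.8829 + 4*0.4695 = 0.99
v' = -1.00*e1 - 4.00*e2 + 0.99*e3


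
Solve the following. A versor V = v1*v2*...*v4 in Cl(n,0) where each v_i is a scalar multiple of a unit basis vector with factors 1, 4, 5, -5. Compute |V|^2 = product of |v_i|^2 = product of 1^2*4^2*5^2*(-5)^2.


Each vector v_i has |v_i|^2 = s_i^2
Squared scales: 1^2 = 1, 4^2 = 16, 5^2 = 25, (-5)^2 = 25
|V|^2 = 1 * 16 * 25 * 25
= 10000


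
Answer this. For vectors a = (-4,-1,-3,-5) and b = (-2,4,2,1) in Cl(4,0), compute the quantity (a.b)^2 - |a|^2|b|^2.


a . b = (-4)*(-2) + (-1)*4 + (-3)*2 + (-5)*1
= 8 + (-4) + (-6) + (-5) = -7
|a|^2 = (-4)^2 + (-1)^2 + (-3)^2 + (-5)^2 = 51
|b|^2 = (-2)^2 + 4^2 + 2^2 + 1^2 = 25
(a.b)^2 = (-7)^2 = 49
|a|^2 * |b|^2 = 51 * 25 = 1275
Result = 49 - 1275 = -1226


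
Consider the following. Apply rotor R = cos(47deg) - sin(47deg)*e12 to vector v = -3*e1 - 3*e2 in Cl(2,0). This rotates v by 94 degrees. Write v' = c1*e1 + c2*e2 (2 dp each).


Rotor R = cos(47deg) - sin(47deg)*e12
Rotation angle theta = 2 * 47 = 94 degrees
v' = R*v*~R rotates v by theta.
cos(94deg) = -0.0698, sin(94deg) = 0.9976
v'_1 = -3*cos(94deg) - (-3)*sin(94deg)
= -3*(-0.0698) - (-3)*0.9976
= 3.20
v'_2 = -3*sin(94deg) + (-3)*cos(94deg)
= -3*0.9976 + (-3)*(-0.0698)
= -2.78
v' = 3.20*e1 - 2.78*e2


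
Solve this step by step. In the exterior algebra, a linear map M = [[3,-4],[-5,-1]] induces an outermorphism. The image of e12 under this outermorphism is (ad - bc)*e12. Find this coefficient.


The outermorphism of a linear map f sends e1^e2 to f(e1)^f(e2).
f(e1) = 3*e1 - 5*e2
f(e2) = -4*e1 - 1*e2
f(e1) ^ f(e2) = (3*e1 - 5*e2) ^ (-4*e1 - 1*e2)
= 3*(-1)*e12 + (-5)*(-4)*e21
= (-3 - 20)*e12
= -23*e12
Coefficient = -23


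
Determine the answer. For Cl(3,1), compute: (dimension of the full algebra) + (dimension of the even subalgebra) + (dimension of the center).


n = 3 + 1 = 4
Total dim = 2^4 = 16
Even subalgebra dim = 2^3 = 8
n is even, so center dim = 1
Sum = 16 + 8 + 1 = 25


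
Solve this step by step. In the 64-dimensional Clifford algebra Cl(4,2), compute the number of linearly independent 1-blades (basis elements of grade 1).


Number of grade-k basis blades in Cl(p,q) with n = p + q is C(n, k).
n = 4 + 2 = 6
C(6, 1) = 6! / (1! * 5!)
= 720 / (1 * 120)
= 6


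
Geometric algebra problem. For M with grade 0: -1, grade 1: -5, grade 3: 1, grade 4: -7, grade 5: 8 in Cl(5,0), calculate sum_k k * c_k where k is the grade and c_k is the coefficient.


Grade-weighted sum = sum of grade_k * coefficient_k
0*(-1) = 0
1*(-5) = -5
3*1 = 3
4*(-7) = -28
5*8 = 40
Total = 0 + (-5) + 3 + (-28) + 40 = 10


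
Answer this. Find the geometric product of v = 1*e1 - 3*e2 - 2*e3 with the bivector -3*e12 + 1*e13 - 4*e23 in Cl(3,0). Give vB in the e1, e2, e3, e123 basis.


vB has grade-1 (vector) and grade-3 (trivector) parts: vB = (v _| B) + (v ^ B).
Vector part <vB>_1:
  e1: -v2*b12 - v3*b13 = -(-3)*(-3) - (-2)*(1) = -7
  e2: v1*b12 - v3*b23 = (1)*(-3) - (-2)*(-4) = -11
  e3: v1*b13 + v2*b23 = (1)*(1) + (-3)*(-4) = 13
Trivector part <vB>_3:
  e123: v1*b23 - v2*b13 + v3*b12 = (1)*(-4) - (-3)*(1) + (-2)*(-3) = 5
vB = -7*e1 - 11*e2 + 13*e3 + 5*e123


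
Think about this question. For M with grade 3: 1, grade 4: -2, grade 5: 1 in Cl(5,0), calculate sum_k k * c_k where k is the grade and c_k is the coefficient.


Grade-weighted sum = sum of grade_k * coefficient_k
3*1 = 3
4*(-2) = -8
5*1 = 5
Total = 3 + (-8) + 5 = 0


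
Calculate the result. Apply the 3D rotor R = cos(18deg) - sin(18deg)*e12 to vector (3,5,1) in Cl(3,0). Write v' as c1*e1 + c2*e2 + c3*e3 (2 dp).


Rotor R = cos(18deg) - sin(18deg)*e12
Rotation angle theta = 2 * 18 = 36 degrees in the e12 plane (e1 -> e2).
The component perpendicular to the plane (e3) is invariant: v'_3 = v3 = 1.00
cos(36deg) = 0.8090, sin(36deg) = 0.5878
v'_1 = v1*cos(theta) - v2*sin(theta) = 3*0.8090 - 5*0.5878 = -0.51
v'_2 = v1*sin(theta) + v2*cos(theta) = 3*0.5878 + 5*0.8090 = 5.81
v' = -0.51*e1 + 5.81*e2 + 1.00*e3


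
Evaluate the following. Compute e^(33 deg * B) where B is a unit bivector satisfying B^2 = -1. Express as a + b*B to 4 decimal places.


For a unit bivector B with B^2 = -1, the exponential series gives
e^(theta*B) = cos(theta) + sin(theta)*B (the GA analogue of Euler's formula).
theta = 33 degrees = 0.575959 rad
cos(33 deg) = 0.8387
sin(33 deg) = 0.5446
exp(theta*B) = 0.8387 + 0.5446*B


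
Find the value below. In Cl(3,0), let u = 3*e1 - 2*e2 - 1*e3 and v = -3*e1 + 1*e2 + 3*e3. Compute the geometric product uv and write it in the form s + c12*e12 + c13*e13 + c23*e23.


In Cl(3,0): e_i^2 = 1, e_ie_j = -e_je_i for i != j.
Scalar part = u . v = 3*(-3) + (-2)*1 + (-1)*3
= -9 + (-2) + (-3) = -14
e12 coeff = 3*1 - (-2)*(-3) = 3 - 6 = -3
e13 coeff = 3*3 - (-1)*(-3) = 9 - 3 = 6
e23 coeff = (-2)*3 - (-1)*1 = -6 - (-1) = -5
uv = -14 - 3*e12 + 6*e13 - 5*e23


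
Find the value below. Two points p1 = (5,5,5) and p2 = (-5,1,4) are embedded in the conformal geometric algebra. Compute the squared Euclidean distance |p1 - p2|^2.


p1 - p2 = (10, 4, 1)
|p1 - p2|^2 = 10^2 + 4^2 + 1^2
= 100 + 16 + 1
= 117


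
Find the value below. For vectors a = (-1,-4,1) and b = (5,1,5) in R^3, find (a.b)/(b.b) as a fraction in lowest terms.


Projection coefficient = (a . b) / (b . b)
a . b = (-1)*5 + (-4)*1 + 1*5
= -5 + (-4) + 5 = -4
b . b = 5^2 + 1^2 + 5^2
= 25 + 1 + 25 = 51
Coefficient = -4/51
In lowest terms: -4/51


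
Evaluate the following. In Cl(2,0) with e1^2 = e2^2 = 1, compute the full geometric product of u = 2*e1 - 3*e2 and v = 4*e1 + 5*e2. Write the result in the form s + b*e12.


Expand: (2*e1 - 3*e2)(4*e1 + 5*e2)
= 2*4*e1e1 + 2*5*e1e2 + (-3)*4*e2e1 + (-3)*5*e2e2
Using e1^2 = e2^2 = 1, e2e1 = -e1e2:
Scalar part s = 2*4 + (-3)*5 = 8 + (-15) = -7
Bivector part b = 2*5 - (-3)*4 = 10 - (-12) = 22
uv = -7 + 22*e12


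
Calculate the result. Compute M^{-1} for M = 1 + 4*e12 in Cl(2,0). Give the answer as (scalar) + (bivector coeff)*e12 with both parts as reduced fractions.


M = 1 + 4*e12, where e12^2 = -1.
Since M commutes with its reverse ~M = a - b*e12, M * ~M = a^2 - b^2*e12^2 = a^2 + b^2.
So M^{-1} = ~M / (a^2 + b^2) = (a - b*e12)/(a^2 + b^2).
a^2 + b^2 = 1 + 16 = 17
Scalar part = 1/17 = 1/17
Bivector coeff = -4/17 = -4/17
M^{-1} = 1/17 - 4/17*e12


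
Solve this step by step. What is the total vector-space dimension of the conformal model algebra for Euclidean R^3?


The conformal model of R^3 uses Cl(4,1): the 3 Euclidean generators plus two extra orthogonal generators e+ (e+^2 = +1) and e- (e-^2 = -1), from which the null vectors e0, einf are built.
Number of generators m = 3 + 2 = 5.
dim Cl(p,q) = 2^m = 2^5 = 32


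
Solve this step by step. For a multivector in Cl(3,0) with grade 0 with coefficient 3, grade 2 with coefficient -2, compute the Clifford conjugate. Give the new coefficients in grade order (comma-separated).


Clifford conjugate sign for grade k: (-1)^(k(k+1)/2)
Grade 0: (-1)^(0*1/2) = (-1)^0 = 1, coeff 3 -> 3
Grade 2: (-1)^(2*3/2) = (-1)^3 = -1, coeff -2 -> 2
Conjugated coefficients: 3, 2


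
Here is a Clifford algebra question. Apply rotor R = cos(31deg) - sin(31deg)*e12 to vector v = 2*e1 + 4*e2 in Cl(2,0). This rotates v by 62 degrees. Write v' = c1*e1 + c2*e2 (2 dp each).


Rotor R = cos(31deg) - sin(31deg)*e12
Rotation angle theta = 2 * 31 = 62 degrees
v' = R*v*~R rotates v by theta.
cos(62deg) = 0.4695, sin(62deg) = 0.8829
v'_1 = 2*cos(62deg) - 4*sin(62deg)
= 2*0.4695 - 4*0.8829
= -2.59
v'_2 = 2*sin(62deg) + 4*cos(62deg)
= 2*0.8829 + 4*0.4695
= 3.64
v' = -2.59*e1 + 3.64*e2


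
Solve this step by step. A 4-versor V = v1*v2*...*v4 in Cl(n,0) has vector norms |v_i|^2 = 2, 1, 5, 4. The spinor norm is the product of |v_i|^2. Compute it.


Spinor norm N(V) = |v1|^2 * |v2|^2 * ... * |v4|^2
= 2 * 1 * 5 * 4
Running product: 2, 2, 10, 40
N(V) = 40


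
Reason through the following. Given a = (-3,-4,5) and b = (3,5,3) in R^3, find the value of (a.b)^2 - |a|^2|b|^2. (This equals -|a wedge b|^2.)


a . b = (-3)*3 + (-4)*5 + 5*3
= -9 + (-20) + 15 = -14
|a|^2 = (-3)^2 + (-4)^2 + 5^2 = 50
|b|^2 = 3^2 + 5^2 + 3^2 = 43
(a.b)^2 = (-14)^2 = 196
|a|^2 * |b|^2 = 50 * 43 = 2150
Result = 196 - 2150 = -1954


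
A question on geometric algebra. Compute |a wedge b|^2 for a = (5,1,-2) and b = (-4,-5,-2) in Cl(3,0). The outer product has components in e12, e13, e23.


a wedge b = (a1*b2 - a2*b1)*e12 + (a1*b3 - a3*b1)*e13 + (a2*b3 - a3*b2)*e23
e12 coeff: 5*(-5) - 1*(-4) = -25 - (-4) = -21
e13 coeff: 5*(-2) - (-2)*(-4) = -10 - 8 = -18
e23 coeff: 1*(-2) - (-2)*(-5) = -2 - 10 = -12
|a wedge b|^2 = (-21)^2 + (-18)^2 + (-12)^2
= 441 + 324 + 144
= 909
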